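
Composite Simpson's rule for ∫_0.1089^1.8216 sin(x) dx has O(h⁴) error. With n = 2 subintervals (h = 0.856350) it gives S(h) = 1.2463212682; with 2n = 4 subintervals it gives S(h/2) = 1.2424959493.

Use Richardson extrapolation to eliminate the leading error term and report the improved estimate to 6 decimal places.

1.242241

The method has order 4: 2^4 = 16.
16×1.2424959493 = 19.8799351888; subtract 1.2463212682 → 18.6336139206
R = 18.6336139206/15 = 1.2422409280
Shift from A(h/2): −0.0002550213.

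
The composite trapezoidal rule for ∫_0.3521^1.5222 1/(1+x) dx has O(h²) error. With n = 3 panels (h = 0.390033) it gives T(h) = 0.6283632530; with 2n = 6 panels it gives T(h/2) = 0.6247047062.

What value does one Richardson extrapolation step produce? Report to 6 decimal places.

Order 2 gives 2^r = 4 and 2^r − 1 = 3.
Numerator 4·A(h/2) − A(h) = 4·0.6247047062 − 0.6283632530 = 1.8704555718
Denominator 4 − 1 = 3.
So the Richardson estimate is 0.6234851906.

0.623485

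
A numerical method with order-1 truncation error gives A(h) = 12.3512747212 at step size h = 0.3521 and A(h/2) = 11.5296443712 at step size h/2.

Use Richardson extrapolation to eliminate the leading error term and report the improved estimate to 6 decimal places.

r = 1: numerator weight 2, denominator 1.
2*11.5296443712 = 23.0592887424; 23.0592887424 − 12.3512747212 = 10.7080140212
(2*11.5296443712 − 12.3512747212)/(2 − 1) = 10.7080140212
Gap between inputs: 8.216e-01; correction applied: −0.8216303500.

10.708014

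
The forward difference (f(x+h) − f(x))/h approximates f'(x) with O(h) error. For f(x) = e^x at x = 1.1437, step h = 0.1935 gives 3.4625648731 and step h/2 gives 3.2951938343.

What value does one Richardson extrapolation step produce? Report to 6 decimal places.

r = 1, so 2^r = 2.
2*3.2951938343 = 6.5903876686; subtract 3.4625648731 → 3.1278227955
Denominator 2 − 1 = 1.
(2*3.2951938343 − 3.4625648731)/(2 − 1) = 3.1278227955

3.127823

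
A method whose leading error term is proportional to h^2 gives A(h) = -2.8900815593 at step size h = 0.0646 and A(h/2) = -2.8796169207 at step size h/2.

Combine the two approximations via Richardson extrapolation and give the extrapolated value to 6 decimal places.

-2.876129

Leading term ∝ h^2; use weight 4 = 2^2.
A(h/2) − A(h) = -2.8796169207 − (-2.8900815593) = 0.0104646386
Divide by 2^2 − 1 = 3: 0.0104646386/3 = 0.0034882129
R = -2.8796169207 + 0.0034882129 = -2.8761287078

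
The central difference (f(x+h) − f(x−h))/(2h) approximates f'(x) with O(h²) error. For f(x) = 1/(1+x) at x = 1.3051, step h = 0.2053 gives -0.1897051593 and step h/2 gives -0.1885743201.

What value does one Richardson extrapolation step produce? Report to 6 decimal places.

-0.188197

Error is O(h^2); halving h shrinks it by 2^2 = 4.
4×(-0.1885743201) = -0.7542972804; subtract (-0.1897051593) → -0.5645921211
Denominator 4 − 1 = 3.
Result: -0.1881973737
Correction |R − A(h/2)| = 3.769e-04; gap |A(h/2) − A(h)| = 1.131e-03.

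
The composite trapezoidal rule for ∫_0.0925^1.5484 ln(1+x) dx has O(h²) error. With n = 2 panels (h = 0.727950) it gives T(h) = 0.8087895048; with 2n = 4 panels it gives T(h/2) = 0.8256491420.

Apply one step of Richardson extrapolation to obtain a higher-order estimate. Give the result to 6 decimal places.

0.831269

Leading term ∝ h^2; use weight 4 = 2^2.
Weighted: 3.3025965680 − 0.8087895048 = 2.4938070632
Divide by 2^2 − 1 = 3.
Extrapolated: 2.4938070632 / 3 = 0.8312690211
Gap between inputs: 1.686e-02; correction applied: +0.0056198791.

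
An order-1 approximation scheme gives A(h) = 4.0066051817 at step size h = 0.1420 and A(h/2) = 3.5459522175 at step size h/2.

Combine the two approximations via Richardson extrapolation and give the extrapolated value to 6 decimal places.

With r = 1 the leading error scales as h^1, so the weight is 2^1 = 2.
Top: 2(3.5459522175) − (4.0066051817) = 3.0852992533
Divide by 2^1 − 1 = 1.
(2*3.5459522175 − 4.0066051817)/(2 − 1) = 3.0852992533

3.085299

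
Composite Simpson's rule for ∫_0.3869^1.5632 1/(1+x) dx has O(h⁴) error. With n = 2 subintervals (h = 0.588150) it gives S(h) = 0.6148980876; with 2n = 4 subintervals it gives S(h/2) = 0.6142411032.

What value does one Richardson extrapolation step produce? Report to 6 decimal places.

Leading term ∝ h^4; use weight 16 = 2^4.
A(h/2) − A(h) = 0.6142411032 − 0.6148980876 = -0.0006569844
Divide by 2^4 − 1 = 15: (-0.0006569844)/15 = -0.0000437990
R = 0.6142411032 − 0.0000437990 = 0.6141973042
Correction |R − A(h/2)| = 4.380e-05; gap |A(h/2) − A(h)| = 6.570e-04.

0.614197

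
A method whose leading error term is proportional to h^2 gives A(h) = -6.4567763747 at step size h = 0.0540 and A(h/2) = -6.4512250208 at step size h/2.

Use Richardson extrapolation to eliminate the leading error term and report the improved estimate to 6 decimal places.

Method order is 2; weight 2^2 = 4.
4 × (-6.4512250208) = -25.8049000832; (-25.8049000832) − (-6.4567763747) = -19.3481237085
R = (-19.3481237085)/3 = -6.4493745695
Shift from A(h/2): +0.0018504513.

-6.449375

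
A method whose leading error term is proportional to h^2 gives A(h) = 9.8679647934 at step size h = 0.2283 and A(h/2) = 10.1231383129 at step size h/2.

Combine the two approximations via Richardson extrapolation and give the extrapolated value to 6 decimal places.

10.208196

The method has order 2: 2^2 = 4.
A(h/2) − A(h) = 10.1231383129 − 9.8679647934 = 0.2551735195
Correction (A(h/2) − A(h))/(4 − 1) = 0.2551735195/3 = 0.0850578398
R = A(h/2) + (A(h/2) − A(h))/3 = 10.1231383129 + 0.0850578398 = 10.2081961527
Shift from A(h/2): +0.0850578398.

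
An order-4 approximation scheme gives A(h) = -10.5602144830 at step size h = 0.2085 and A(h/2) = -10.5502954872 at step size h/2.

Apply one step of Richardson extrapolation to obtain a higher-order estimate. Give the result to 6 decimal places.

-10.549634

r = 4, so 2^r = 16.
2^4·A(h/2) = -168.8047277952; minus A(h) gives -158.2445133122.
(16·(-10.5502954872) − (-10.5602144830))/(16 − 1) = -10.5496342208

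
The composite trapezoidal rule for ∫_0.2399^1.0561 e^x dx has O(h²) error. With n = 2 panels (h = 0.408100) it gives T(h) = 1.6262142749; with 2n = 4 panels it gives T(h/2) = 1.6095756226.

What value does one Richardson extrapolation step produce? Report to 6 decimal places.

1.604029

Order 2 gives 2^r = 4 and 2^r − 1 = 3.
2^2*A(h/2) = 6.4383024904; minus A(h) gives 4.8120882155.
(4*1.6095756226 − 1.6262142749)/(4 − 1) = 1.6040294052
Correction |R − A(h/2)| = 5.546e-03; gap |A(h/2) − A(h)| = 1.664e-02.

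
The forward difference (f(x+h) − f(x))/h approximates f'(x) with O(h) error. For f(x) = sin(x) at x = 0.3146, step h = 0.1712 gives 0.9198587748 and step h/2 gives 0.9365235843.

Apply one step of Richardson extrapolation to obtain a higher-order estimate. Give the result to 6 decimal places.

0.953188

Method order is 1; weight 2^1 = 2.
2·0.9365235843 = 1.8730471686; 1.8730471686 − 0.9198587748 = 0.9531883938
0.9531883938 ÷ 1 = 0.9531883938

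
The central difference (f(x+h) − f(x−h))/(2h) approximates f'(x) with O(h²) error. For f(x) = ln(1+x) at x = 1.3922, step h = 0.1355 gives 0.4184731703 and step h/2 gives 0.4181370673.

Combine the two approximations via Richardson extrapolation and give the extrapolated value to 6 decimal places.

r = 2, so 2^r = 4.
Weighted: 1.6725482692 − 0.4184731703 = 1.2540750989
Divide by 2^2 − 1 = 3.
(4 × 0.4181370673 − 0.4184731703)/(4 − 1) = 0.4180250330
Shift from A(h/2): −0.0001120343.

0.418025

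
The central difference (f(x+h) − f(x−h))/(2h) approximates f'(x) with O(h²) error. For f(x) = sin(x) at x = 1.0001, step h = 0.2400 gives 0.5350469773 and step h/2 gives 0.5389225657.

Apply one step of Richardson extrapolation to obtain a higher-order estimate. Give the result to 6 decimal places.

With r = 2 the leading error scales as h^2, so the weight is 2^2 = 4.
Numerator 4·A(h/2) − A(h) = 4·0.5389225657 − 0.5350469773 = 1.6206432855
R = 1.6206432855/3 = 0.5402144285
Correction |R − A(h/2)| = 1.292e-03; gap |A(h/2) − A(h)| = 3.876e-03.

0.540214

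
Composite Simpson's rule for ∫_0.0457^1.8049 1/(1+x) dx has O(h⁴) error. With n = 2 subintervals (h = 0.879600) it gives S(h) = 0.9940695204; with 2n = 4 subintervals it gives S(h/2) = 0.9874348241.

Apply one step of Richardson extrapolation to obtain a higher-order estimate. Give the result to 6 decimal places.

Error is O(h^4); halving h shrinks it by 2^4 = 16.
16·0.9874348241 = 15.7989571856; subtract 0.9940695204 → 14.8048876652
(16·0.9874348241 − 0.9940695204)/(16 − 1) = 0.9869925110
Gap between inputs: 6.635e-03; correction applied: −0.0004423131.

0.986993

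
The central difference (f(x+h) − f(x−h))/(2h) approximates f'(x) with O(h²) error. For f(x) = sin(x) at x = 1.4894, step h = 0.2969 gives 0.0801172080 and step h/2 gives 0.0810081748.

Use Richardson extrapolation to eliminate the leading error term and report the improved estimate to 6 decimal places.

0.081305

Method order is 2; weight 2^2 = 4.
4*0.0810081748 − 0.0801172080 = 0.2439154912
R = 0.2439154912/3 = 0.0813051637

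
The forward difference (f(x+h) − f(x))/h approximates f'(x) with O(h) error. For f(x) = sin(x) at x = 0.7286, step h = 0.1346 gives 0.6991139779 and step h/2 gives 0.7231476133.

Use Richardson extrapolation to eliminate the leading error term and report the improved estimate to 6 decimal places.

Method order is 1; weight 2^1 = 2.
Weighted: 1.4462952266 − 0.6991139779 = 0.7471812487
0.7471812487 ÷ 1 = 0.7471812487

0.747181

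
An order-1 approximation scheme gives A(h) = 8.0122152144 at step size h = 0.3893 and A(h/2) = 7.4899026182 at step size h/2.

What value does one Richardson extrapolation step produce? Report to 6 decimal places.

Leading term ∝ h^1; use weight 2 = 2^1.
2 × 7.4899026182 = 14.9798052364; 14.9798052364 − 8.0122152144 = 6.9675900220
Extrapolated: 6.9675900220 / 1 = 6.9675900220
Gap between inputs: 5.223e-01; correction applied: −0.5223125962.

6.967590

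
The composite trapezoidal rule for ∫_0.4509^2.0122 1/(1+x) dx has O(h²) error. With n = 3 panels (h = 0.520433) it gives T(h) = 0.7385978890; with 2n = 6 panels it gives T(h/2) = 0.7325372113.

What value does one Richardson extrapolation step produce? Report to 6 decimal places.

Method order is 2; weight 2^2 = 4.
Weighted: 2.9301488452 − 0.7385978890 = 2.1915509562
(4·0.7325372113 − 0.7385978890)/(4 − 1) = 0.7305169854

0.730517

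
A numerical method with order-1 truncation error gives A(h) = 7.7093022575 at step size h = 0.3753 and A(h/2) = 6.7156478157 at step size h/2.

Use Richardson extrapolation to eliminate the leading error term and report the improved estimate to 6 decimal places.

The method has order 1: 2^1 = 2.
2 × 6.7156478157 = 13.4312956314; 13.4312956314 − 7.7093022575 = 5.7219933739
Divide by 2^1 − 1 = 1.
Extrapolated: 5.7219933739 / 1 = 5.7219933739

5.721993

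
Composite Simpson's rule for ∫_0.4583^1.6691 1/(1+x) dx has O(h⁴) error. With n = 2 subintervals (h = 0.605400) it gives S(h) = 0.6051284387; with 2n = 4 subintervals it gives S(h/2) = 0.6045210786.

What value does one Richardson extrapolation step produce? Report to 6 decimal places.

Order 4 gives 2^r = 16 and 2^r − 1 = 15.
Difference of the inputs: 0.6045210786 − 0.6051284387 = -0.0006073601
Divide by 2^4 − 1 = 15: (-0.0006073601)/15 = -0.0000404907
R = 0.6045210786 − 0.0000404907 = 0.6044805879
Gap between inputs: 6.074e-04; correction applied: −0.0000404907.

0.604481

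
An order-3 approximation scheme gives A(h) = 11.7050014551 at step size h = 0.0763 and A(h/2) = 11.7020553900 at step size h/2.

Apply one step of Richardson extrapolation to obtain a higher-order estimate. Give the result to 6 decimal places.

11.701635

Method order is 3; weight 2^3 = 8.
Difference of the inputs: 11.7020553900 − 11.7050014551 = -0.0029460651
Correction (A(h/2) − A(h))/(8 − 1) = (-0.0029460651)/7 = -0.0004208664
R = A(h/2) + (A(h/2) − A(h))/7 = 11.7020553900 − 0.0004208664 = 11.7016345236
Shift from A(h/2): −0.0004208664.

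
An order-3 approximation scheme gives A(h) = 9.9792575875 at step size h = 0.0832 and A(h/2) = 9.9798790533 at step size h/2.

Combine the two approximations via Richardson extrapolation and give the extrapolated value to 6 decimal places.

Leading term ∝ h^3; use weight 8 = 2^3.
2^3 × A(h/2) = 79.8390324264; minus A(h) gives 69.8597748389.
69.8597748389 ÷ 7 = 9.9799678341

9.979968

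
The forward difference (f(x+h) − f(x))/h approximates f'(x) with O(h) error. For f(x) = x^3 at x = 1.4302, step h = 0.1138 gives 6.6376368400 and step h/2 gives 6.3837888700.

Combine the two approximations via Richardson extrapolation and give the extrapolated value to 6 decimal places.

Leading term ∝ h^1; use weight 2 = 2^1.
2·6.3837888700 − 6.6376368400 = 6.1299409000
Denominator 2 − 1 = 1.
R = 6.1299409000/1 = 6.1299409000
Gap between inputs: 2.538e-01; correction applied: −0.2538479700.

6.129941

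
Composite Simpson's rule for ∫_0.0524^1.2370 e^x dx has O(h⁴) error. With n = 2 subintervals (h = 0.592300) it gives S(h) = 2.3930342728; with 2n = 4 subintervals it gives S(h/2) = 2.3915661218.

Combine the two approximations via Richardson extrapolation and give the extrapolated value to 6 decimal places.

2.391468

Error is O(h^4); halving h shrinks it by 2^4 = 16.
Top: 16(2.3915661218) − (2.3930342728) = 35.8720236760
(16·2.3915661218 − 2.3930342728)/(16 − 1) = 2.3914682451
Shift from A(h/2): −0.0000978767.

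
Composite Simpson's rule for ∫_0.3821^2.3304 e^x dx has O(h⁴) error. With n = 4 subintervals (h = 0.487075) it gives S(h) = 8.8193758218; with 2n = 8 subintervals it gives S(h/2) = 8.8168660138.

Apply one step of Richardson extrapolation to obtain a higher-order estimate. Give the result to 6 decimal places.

Leading term ∝ h^4; use weight 16 = 2^4.
Numerator 16×A(h/2) − A(h) = 16×8.8168660138 − 8.8193758218 = 132.2504803990
Denominator 16 − 1 = 15.
Result: 8.8166986933
Gap between inputs: 2.510e-03; correction applied: −0.0001673205.

8.816699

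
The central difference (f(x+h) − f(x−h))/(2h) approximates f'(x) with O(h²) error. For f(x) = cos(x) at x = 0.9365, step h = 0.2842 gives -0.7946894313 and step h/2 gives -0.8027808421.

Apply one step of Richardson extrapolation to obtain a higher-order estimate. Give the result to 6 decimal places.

Method order is 2; weight 2^2 = 4.
4×(-0.8027808421) − (-0.7946894313) = -2.4164339371
Extrapolated: (-2.4164339371) / 3 = -0.8054779790

-0.805478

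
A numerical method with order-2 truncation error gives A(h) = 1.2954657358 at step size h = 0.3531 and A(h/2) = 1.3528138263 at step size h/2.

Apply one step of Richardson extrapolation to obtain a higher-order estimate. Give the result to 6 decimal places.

1.371930

With r = 2 the leading error scales as h^2, so the weight is 2^2 = 4.
Numerator 4*A(h/2) − A(h) = 4*1.3528138263 − 1.2954657358 = 4.1157895694
Divide by 2^2 − 1 = 3.
(4*1.3528138263 − 1.2954657358)/(4 − 1) = 1.3719298565
Shift from A(h/2): +0.0191160302.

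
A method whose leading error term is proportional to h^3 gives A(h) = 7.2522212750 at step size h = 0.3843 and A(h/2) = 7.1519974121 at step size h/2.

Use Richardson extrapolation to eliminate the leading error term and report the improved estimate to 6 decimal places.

7.137680

Order 3 gives 2^r = 8 and 2^r − 1 = 7.
Difference of the inputs: 7.1519974121 − 7.2522212750 = -0.1002238629
Divide by 2^3 − 1 = 7: (-0.1002238629)/7 = -0.0143176947
R = A(h/2) + (A(h/2) − A(h))/7 = 7.1519974121 − 0.0143176947 = 7.1376797174
Gap between inputs: 1.002e-01; correction applied: −0.0143176947.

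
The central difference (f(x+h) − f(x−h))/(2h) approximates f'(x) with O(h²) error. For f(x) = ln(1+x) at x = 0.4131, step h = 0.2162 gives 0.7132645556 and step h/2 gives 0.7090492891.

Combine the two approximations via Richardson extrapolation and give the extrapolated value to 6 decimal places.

The method has order 2: 2^2 = 4.
A(h/2) − A(h) = 0.7090492891 − 0.7132645556 = -0.0042152665
Divide by 2^2 − 1 = 3: (-0.0042152665)/3 = -0.0014050888
R = 0.7090492891 − 0.0014050888 = 0.7076442003
Shift from A(h/2): −0.0014050888.

0.707644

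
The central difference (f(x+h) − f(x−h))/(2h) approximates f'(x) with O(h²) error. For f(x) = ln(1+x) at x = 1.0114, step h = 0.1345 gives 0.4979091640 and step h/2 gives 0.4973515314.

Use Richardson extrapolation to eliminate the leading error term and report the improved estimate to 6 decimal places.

0.497166

Order 2 gives 2^r = 4 and 2^r − 1 = 3.
2^2 × A(h/2) = 1.9894061256; minus A(h) gives 1.4914969616.
Divide by 2^2 − 1 = 3.
Extrapolated: 1.4914969616 / 3 = 0.4971656539
Gap between inputs: 5.576e-04; correction applied: −0.0001858775.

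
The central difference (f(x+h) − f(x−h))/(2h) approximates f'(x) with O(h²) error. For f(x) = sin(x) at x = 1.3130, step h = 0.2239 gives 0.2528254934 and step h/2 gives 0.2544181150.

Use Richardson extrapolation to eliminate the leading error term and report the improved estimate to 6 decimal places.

0.254949

With r = 2 the leading error scales as h^2, so the weight is 2^2 = 4.
Numerator 4×A(h/2) − A(h) = 4×0.2544181150 − 0.2528254934 = 0.7648469666
Divide by 2^2 − 1 = 3.
R = 0.7648469666/3 = 0.2549489889
Gap between inputs: 1.593e-03; correction applied: +0.0005308739.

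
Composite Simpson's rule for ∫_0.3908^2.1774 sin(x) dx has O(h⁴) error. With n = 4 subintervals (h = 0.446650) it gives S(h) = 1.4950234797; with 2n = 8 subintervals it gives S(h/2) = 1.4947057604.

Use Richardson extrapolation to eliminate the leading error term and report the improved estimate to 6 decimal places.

1.494685

Order 4 gives 2^r = 16 and 2^r − 1 = 15.
16*1.4947057604 = 23.9152921664; 23.9152921664 − 1.4950234797 = 22.4202686867
Extrapolated: 22.4202686867 / 15 = 1.4946845791
Correction |R − A(h/2)| = 2.118e-05; gap |A(h/2) − A(h)| = 3.177e-04.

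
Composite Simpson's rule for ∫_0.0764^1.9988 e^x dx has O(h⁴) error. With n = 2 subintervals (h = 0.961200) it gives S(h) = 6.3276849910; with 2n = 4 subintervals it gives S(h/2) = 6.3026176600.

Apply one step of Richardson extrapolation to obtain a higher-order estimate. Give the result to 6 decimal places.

6.300947

Error is O(h^4); halving h shrinks it by 2^4 = 16.
16×6.3026176600 − 6.3276849910 = 94.5141975690
Denominator 16 − 1 = 15.
So the Richardson estimate is 6.3009465046.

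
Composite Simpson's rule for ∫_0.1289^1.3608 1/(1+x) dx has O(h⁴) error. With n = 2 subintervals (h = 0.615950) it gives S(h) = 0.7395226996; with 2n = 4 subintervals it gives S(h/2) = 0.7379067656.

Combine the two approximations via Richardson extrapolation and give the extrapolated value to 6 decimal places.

Order 4 gives 2^r = 16 and 2^r − 1 = 15.
Numerator 16*A(h/2) − A(h) = 16*0.7379067656 − 0.7395226996 = 11.0669855500
Extrapolated: 11.0669855500 / 15 = 0.7377990367
Shift from A(h/2): −0.0001077289.

0.737799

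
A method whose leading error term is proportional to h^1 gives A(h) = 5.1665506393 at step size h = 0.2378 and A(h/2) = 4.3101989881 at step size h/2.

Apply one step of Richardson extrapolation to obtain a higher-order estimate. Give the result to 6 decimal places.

Order 1 gives 2^r = 2 and 2^r − 1 = 1.
A(h/2) − A(h) = 4.3101989881 − 5.1665506393 = -0.8563516512
Correction (A(h/2) − A(h))/(2 − 1) = (-0.8563516512)/1 = -0.8563516512
R = 4.3101989881 − 0.8563516512 = 3.4538473369
Gap between inputs: 8.564e-01; correction applied: −0.8563516512.

3.453847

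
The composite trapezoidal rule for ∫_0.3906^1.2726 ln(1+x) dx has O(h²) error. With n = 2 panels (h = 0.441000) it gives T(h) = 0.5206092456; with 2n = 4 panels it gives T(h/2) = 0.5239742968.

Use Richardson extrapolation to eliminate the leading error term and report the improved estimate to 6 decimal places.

0.525096

Order 2 gives 2^r = 4 and 2^r − 1 = 3.
4*0.5239742968 = 2.0958971872; 2.0958971872 − 0.5206092456 = 1.5752879416
(4*0.5239742968 − 0.5206092456)/(4 − 1) = 0.5250959805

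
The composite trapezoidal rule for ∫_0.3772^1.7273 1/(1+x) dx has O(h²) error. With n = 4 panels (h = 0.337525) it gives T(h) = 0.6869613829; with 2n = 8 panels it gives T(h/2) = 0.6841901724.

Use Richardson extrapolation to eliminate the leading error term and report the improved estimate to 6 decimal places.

Leading term ∝ h^2; use weight 4 = 2^2.
4·0.6841901724 = 2.7367606896; subtract 0.6869613829 → 2.0497993067
Extrapolated: 2.0497993067 / 3 = 0.6832664356
Shift from A(h/2): −0.0009237368.

0.683266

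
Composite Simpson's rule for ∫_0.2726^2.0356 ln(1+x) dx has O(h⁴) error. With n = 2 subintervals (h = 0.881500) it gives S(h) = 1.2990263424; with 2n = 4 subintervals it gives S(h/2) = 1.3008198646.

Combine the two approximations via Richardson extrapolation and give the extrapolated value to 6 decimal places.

1.300939

r = 4, so 2^r = 16.
2^4×A(h/2) = 20.8131178336; minus A(h) gives 19.5140914912.
R = 19.5140914912/15 = 1.3009394327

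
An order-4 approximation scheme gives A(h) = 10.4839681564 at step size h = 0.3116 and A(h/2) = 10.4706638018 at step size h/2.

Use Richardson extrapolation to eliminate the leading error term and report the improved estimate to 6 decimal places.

Method order is 4; weight 2^4 = 16.
16 × 10.4706638018 − 10.4839681564 = 157.0466526724
Denominator 16 − 1 = 15.
Result: 10.4697768448

10.469777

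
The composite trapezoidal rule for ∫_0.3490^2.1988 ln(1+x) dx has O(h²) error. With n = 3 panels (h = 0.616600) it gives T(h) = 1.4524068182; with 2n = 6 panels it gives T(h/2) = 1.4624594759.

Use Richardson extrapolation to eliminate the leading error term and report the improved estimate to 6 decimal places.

r = 2, so 2^r = 4.
Top: 4(1.4624594759) − (1.4524068182) = 4.3974310854
Divide by 2^2 − 1 = 3.
So the Richardson estimate is 1.4658103618.

1.465810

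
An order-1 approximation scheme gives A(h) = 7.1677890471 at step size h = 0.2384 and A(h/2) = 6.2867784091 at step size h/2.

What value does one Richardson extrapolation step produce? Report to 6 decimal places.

5.405768

Method order is 1; weight 2^1 = 2.
2^1 × A(h/2) = 12.5735568182; minus A(h) gives 5.4057677711.
Denominator 2 − 1 = 1.
R = 5.4057677711/1 = 5.4057677711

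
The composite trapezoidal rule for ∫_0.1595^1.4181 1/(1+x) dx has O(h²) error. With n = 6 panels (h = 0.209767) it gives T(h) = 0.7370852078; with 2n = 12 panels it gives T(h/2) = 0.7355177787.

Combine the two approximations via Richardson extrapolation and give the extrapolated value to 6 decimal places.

0.734995

Method order is 2; weight 2^2 = 4.
4·0.7355177787 − 0.7370852078 = 2.2049859070
Divide by 2^2 − 1 = 3.
Extrapolated: 2.2049859070 / 3 = 0.7349953023
Correction |R − A(h/2)| = 5.225e-04; gap |A(h/2) − A(h)| = 1.567e-03.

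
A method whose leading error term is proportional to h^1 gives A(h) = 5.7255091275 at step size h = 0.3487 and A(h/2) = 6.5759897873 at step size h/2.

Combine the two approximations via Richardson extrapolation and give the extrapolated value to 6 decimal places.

With r = 1 the leading error scales as h^1, so the weight is 2^1 = 2.
Weighted: 13.1519795746 − 5.7255091275 = 7.4264704471
(2×6.5759897873 − 5.7255091275)/(2 − 1) = 7.4264704471

7.426470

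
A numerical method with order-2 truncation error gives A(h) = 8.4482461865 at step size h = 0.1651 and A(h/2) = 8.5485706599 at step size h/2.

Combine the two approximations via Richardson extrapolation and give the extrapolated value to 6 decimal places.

8.582012

r = 2: numerator weight 4, denominator 3.
4×8.5485706599 = 34.1942826396; subtract 8.4482461865 → 25.7460364531
Denominator 4 − 1 = 3.
R = 25.7460364531/3 = 8.5820121510
Correction |R − A(h/2)| = 3.344e-02; gap |A(h/2) − A(h)| = 1.003e-01.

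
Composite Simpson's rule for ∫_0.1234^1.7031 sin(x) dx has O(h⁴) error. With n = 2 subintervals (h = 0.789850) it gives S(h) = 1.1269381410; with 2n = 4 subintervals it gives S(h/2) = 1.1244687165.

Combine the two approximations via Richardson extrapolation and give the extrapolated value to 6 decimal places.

1.124304

Order 4 gives 2^r = 16 and 2^r − 1 = 15.
Difference of the inputs: 1.1244687165 − 1.1269381410 = -0.0024694245
Divide by 2^4 − 1 = 15: (-0.0024694245)/15 = -0.0001646283
R = 1.1244687165 − 0.0001646283 = 1.1243040882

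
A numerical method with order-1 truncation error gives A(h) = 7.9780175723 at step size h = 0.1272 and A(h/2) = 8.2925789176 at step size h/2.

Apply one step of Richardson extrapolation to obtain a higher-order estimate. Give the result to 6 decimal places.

r = 1, so 2^r = 2.
Top: 2(8.2925789176) − (7.9780175723) = 8.6071402629
(2*8.2925789176 − 7.9780175723)/(2 − 1) = 8.6071402629

8.607140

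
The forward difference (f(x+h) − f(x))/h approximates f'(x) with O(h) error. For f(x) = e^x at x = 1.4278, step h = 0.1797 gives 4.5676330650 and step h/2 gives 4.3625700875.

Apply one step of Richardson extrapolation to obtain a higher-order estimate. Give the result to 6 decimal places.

4.157507

The method has order 1: 2^1 = 2.
2 × 4.3625700875 − 4.5676330650 = 4.1575071100
(2 × 4.3625700875 − 4.5676330650)/(2 − 1) = 4.1575071100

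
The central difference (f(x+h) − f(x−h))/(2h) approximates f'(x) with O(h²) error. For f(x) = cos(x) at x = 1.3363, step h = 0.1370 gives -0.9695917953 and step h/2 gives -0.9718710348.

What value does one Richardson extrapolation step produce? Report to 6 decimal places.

-0.972631

Leading term ∝ h^2; use weight 4 = 2^2.
Numerator 4 × A(h/2) − A(h) = 4 × (-0.9718710348) − (-0.9695917953) = -2.9178923439
(4 × (-0.9718710348) − (-0.9695917953))/(4 − 1) = -0.9726307813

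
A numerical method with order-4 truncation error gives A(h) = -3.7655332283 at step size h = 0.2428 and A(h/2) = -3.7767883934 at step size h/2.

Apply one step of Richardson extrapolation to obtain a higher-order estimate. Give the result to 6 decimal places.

r = 4, so 2^r = 16.
Weighted: (-60.4286142944) − (-3.7655332283) = -56.6630810661
Extrapolated: (-56.6630810661) / 15 = -3.7775387377

-3.777539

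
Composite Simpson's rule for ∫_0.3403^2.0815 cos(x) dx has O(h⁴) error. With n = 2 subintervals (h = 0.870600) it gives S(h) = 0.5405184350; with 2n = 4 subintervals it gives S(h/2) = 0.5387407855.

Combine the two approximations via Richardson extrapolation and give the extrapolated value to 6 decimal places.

0.538622

Error is O(h^4); halving h shrinks it by 2^4 = 16.
Numerator 16·A(h/2) − A(h) = 16·0.5387407855 − 0.5405184350 = 8.0793341330
Extrapolated: 8.0793341330 / 15 = 0.5386222755
Gap between inputs: 1.778e-03; correction applied: −0.0001185100.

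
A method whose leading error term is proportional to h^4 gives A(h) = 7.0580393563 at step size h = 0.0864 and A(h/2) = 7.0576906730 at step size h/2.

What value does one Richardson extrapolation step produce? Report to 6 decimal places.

The method has order 4: 2^4 = 16.
16 × 7.0576906730 = 112.9230507680; subtract 7.0580393563 → 105.8650114117
Denominator 16 − 1 = 15.
Result: 7.0576674274

7.057667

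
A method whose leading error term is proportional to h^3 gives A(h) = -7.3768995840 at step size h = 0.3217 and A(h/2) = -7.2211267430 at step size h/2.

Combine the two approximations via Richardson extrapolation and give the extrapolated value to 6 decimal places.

-7.198873

Order 3 gives 2^r = 8 and 2^r − 1 = 7.
2^3*A(h/2) = -57.7690139440; minus A(h) gives -50.3921143600.
Extrapolated: (-50.3921143600) / 7 = -7.1988734800
Gap between inputs: 1.558e-01; correction applied: +0.0222532630.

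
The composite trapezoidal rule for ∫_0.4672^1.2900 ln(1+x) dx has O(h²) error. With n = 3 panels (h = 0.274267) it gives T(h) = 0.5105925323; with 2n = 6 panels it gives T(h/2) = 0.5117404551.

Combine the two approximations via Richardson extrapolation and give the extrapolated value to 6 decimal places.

The method has order 2: 2^2 = 4.
Top: 4(0.5117404551) − (0.5105925323) = 1.5363692881
Denominator 4 − 1 = 3.
(4·0.5117404551 − 0.5105925323)/(4 − 1) = 0.5121230960
Shift from A(h/2): +0.0003826409.

0.512123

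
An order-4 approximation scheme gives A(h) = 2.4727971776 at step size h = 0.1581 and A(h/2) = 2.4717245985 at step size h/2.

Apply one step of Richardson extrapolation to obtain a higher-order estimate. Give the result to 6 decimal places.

Error is O(h^4); halving h shrinks it by 2^4 = 16.
16*2.4717245985 = 39.5475935760; 39.5475935760 − 2.4727971776 = 37.0747963984
(16*2.4717245985 − 2.4727971776)/(16 − 1) = 2.4716530932
Shift from A(h/2): −0.0000715053.

2.471653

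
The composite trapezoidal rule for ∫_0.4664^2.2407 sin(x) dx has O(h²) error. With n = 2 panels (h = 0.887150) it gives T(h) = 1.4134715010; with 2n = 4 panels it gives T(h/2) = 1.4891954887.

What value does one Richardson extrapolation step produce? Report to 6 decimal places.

1.514437

Leading term ∝ h^2; use weight 4 = 2^2.
2^2 × A(h/2) = 5.9567819548; minus A(h) gives 4.5433104538.
Extrapolated: 4.5433104538 / 3 = 1.5144368179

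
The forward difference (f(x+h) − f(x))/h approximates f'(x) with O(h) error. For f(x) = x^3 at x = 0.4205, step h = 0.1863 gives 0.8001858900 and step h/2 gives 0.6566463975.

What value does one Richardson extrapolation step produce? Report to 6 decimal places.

0.513107

Order 1 gives 2^r = 2 and 2^r − 1 = 1.
Difference of the inputs: 0.6566463975 − 0.8001858900 = -0.1435394925
Divide by 2^1 − 1 = 1: (-0.1435394925)/1 = -0.1435394925
R = A(h/2) + (A(h/2) − A(h))/1 = 0.6566463975 − 0.1435394925 = 0.5131069050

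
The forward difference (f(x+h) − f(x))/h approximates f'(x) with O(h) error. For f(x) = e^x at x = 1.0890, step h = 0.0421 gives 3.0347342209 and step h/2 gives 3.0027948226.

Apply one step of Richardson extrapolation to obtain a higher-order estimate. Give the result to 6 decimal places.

2.970855

Method order is 1; weight 2^1 = 2.
2 × 3.0027948226 = 6.0055896452; subtract 3.0347342209 → 2.9708554243
R = 2.9708554243/1 = 2.9708554243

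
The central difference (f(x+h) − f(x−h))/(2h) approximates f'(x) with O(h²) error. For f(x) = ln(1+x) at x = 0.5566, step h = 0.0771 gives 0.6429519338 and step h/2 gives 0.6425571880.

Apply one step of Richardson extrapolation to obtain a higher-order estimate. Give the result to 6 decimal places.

Error is O(h^2); halving h shrinks it by 2^2 = 4.
4*0.6425571880 = 2.5702287520; 2.5702287520 − 0.6429519338 = 1.9272768182
Denominator 4 − 1 = 3.
Extrapolated: 1.9272768182 / 3 = 0.6424256061

0.642426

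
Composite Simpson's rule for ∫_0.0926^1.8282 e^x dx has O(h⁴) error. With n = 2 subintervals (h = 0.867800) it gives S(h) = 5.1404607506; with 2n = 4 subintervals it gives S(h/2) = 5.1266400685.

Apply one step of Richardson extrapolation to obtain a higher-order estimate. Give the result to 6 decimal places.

5.125719

Error is O(h^4); halving h shrinks it by 2^4 = 16.
Difference of the inputs: 5.1266400685 − 5.1404607506 = -0.0138206821
Divide by 2^4 − 1 = 15: (-0.0138206821)/15 = -0.0009213788
R = 5.1266400685 − 0.0009213788 = 5.1257186897
Shift from A(h/2): −0.0009213788.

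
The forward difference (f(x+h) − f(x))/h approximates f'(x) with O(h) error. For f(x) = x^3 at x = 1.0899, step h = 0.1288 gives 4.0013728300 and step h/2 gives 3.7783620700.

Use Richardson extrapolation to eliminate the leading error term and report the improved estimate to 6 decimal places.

r = 1, so 2^r = 2.
2·3.7783620700 = 7.5567241400; subtract 4.0013728300 → 3.5553513100
Divide by 2^1 − 1 = 1.
Result: 3.5553513100

3.555351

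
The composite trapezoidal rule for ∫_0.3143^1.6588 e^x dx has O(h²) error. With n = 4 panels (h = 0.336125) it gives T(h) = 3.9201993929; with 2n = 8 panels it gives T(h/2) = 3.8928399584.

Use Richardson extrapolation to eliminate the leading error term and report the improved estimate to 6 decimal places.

3.883720

Method order is 2; weight 2^2 = 4.
2^2·A(h/2) = 15.5713598336; minus A(h) gives 11.6511604407.
(4·3.8928399584 − 3.9201993929)/(4 − 1) = 3.8837201469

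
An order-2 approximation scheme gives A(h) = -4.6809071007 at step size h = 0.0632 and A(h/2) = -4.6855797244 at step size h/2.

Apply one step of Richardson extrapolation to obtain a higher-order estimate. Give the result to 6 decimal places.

With r = 2 the leading error scales as h^2, so the weight is 2^2 = 4.
Top: 4(-4.6855797244) − (-4.6809071007) = -14.0614117969
Denominator 4 − 1 = 3.
Extrapolated: (-14.0614117969) / 3 = -4.6871372656

-4.687137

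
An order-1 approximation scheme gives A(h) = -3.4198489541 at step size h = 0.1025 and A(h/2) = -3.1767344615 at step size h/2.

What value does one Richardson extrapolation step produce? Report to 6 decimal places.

-2.933620

Leading term ∝ h^1; use weight 2 = 2^1.
Numerator 2*A(h/2) − A(h) = 2*(-3.1767344615) − (-3.4198489541) = -2.9336199689
Divide by 2^1 − 1 = 1.
Result: -2.9336199689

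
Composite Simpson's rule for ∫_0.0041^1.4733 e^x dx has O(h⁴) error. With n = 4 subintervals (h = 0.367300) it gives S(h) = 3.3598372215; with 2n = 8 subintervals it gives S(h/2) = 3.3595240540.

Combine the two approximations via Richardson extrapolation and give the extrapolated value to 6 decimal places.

Leading term ∝ h^4; use weight 16 = 2^4.
16·3.3595240540 − 3.3598372215 = 50.3925476425
50.3925476425 ÷ 15 = 3.3595031762

3.359503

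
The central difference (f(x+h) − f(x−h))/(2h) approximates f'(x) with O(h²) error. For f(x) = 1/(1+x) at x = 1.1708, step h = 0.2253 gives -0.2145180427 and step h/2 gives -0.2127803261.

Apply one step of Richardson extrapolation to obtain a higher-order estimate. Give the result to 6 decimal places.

-0.212201

Error is O(h^2); halving h shrinks it by 2^2 = 4.
4·(-0.2127803261) − (-0.2145180427) = -0.6366032617
Denominator 4 − 1 = 3.
(-0.6366032617) ÷ 3 = -0.2122010872
Shift from A(h/2): +0.0005792389.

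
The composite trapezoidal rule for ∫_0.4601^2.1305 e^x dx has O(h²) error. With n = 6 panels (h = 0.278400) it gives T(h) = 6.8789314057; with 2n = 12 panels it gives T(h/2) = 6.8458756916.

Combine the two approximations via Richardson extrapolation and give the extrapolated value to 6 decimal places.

r = 2: numerator weight 4, denominator 3.
A(h/2) − A(h) = 6.8458756916 − 6.8789314057 = -0.0330557141
Divide by 2^2 − 1 = 3: (-0.0330557141)/3 = -0.0110185714
R = A(h/2) + (A(h/2) − A(h))/3 = 6.8458756916 − 0.0110185714 = 6.8348571202
Gap between inputs: 3.306e-02; correction applied: −0.0110185714.

6.834857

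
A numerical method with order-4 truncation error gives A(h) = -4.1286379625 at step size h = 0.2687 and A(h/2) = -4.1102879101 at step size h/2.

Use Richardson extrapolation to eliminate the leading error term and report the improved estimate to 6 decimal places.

-4.109065

With r = 4 the leading error scales as h^4, so the weight is 2^4 = 16.
2^4·A(h/2) = -65.7646065616; minus A(h) gives -61.6359685991.
Denominator 16 − 1 = 15.
Extrapolated: (-61.6359685991) / 15 = -4.1090645733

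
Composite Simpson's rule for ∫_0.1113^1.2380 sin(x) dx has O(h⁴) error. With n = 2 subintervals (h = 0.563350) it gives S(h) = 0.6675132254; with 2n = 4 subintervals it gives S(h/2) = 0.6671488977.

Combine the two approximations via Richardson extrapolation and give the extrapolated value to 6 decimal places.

0.667125

r = 4: numerator weight 16, denominator 15.
16 × 0.6671488977 = 10.6743823632; subtract 0.6675132254 → 10.0068691378
Denominator 16 − 1 = 15.
So the Richardson estimate is 0.6671246092.
Correction |R − A(h/2)| = 2.429e-05; gap |A(h/2) − A(h)| = 3.643e-04.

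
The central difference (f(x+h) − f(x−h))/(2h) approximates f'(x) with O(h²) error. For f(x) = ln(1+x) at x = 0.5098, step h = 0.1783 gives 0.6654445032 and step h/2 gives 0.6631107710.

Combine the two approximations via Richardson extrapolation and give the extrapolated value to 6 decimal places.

0.662333

Error is O(h^2); halving h shrinks it by 2^2 = 4.
Numerator 4×A(h/2) − A(h) = 4×0.6631107710 − 0.6654445032 = 1.9869985808
Denominator 4 − 1 = 3.
R = 1.9869985808/3 = 0.6623328603
Correction |R − A(h/2)| = 7.779e-04; gap |A(h/2) − A(h)| = 2.334e-03.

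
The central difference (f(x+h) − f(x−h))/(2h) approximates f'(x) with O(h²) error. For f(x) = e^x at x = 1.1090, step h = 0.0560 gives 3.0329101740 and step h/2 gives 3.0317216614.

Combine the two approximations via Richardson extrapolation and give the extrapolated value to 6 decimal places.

3.031325

Error is O(h^2); halving h shrinks it by 2^2 = 4.
A(h/2) − A(h) = 3.0317216614 − 3.0329101740 = -0.0011885126
Correction (A(h/2) − A(h))/(4 − 1) = (-0.0011885126)/3 = -0.0003961709
R = 3.0317216614 − 0.0003961709 = 3.0313254905
Shift from A(h/2): −0.0003961709.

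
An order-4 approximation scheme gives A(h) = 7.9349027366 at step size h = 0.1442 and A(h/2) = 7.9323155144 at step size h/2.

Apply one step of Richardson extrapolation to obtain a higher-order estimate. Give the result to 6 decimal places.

r = 4: numerator weight 16, denominator 15.
16·7.9323155144 = 126.9170482304; 126.9170482304 − 7.9349027366 = 118.9821454938
Denominator 16 − 1 = 15.
Result: 7.9321430329

7.932143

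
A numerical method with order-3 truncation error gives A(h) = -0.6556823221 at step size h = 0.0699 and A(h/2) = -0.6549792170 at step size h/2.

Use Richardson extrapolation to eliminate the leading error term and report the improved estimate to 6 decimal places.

-0.654879

Leading term ∝ h^3; use weight 8 = 2^3.
A(h/2) − A(h) = -0.6549792170 − (-0.6556823221) = 0.0007031051
Divide by 2^3 − 1 = 7: 0.0007031051/7 = 0.0001004436
R = A(h/2) + (A(h/2) − A(h))/7 = -0.6549792170 + 0.0001004436 = -0.6548787734
Shift from A(h/2): +0.0001004436.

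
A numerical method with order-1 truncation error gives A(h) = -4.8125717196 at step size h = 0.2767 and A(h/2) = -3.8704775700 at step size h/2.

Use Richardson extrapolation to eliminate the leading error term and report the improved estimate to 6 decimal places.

Error is O(h^1); halving h shrinks it by 2^1 = 2.
Weighted: (-7.7409551400) − (-4.8125717196) = -2.9283834204
(2*(-3.8704775700) − (-4.8125717196))/(2 − 1) = -2.9283834204

-2.928383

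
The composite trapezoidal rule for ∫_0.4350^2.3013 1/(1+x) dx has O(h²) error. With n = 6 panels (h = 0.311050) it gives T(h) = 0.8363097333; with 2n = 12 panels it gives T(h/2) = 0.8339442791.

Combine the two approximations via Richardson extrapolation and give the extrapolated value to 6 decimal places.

0.833156

Error is O(h^2); halving h shrinks it by 2^2 = 4.
A(h/2) − A(h) = 0.8339442791 − 0.8363097333 = -0.0023654542
Correction (A(h/2) − A(h))/(4 − 1) = (-0.0023654542)/3 = -0.0007884847
R = 0.8339442791 − 0.0007884847 = 0.8331557944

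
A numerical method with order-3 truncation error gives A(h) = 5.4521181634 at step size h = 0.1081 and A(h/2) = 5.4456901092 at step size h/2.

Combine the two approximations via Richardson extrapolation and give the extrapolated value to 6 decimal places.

Order 3 gives 2^r = 8 and 2^r − 1 = 7.
Weighted: 43.5655208736 − 5.4521181634 = 38.1134027102
Divide by 2^3 − 1 = 7.
So the Richardson estimate is 5.4447718157.

5.444772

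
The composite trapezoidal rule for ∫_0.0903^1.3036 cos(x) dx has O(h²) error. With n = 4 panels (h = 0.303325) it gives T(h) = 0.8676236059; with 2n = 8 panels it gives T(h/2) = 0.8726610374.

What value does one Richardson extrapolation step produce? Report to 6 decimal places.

0.874340

r = 2: numerator weight 4, denominator 3.
Weighted: 3.4906441496 − 0.8676236059 = 2.6230205437
Denominator 4 − 1 = 3.
Extrapolated: 2.6230205437 / 3 = 0.8743401812
Gap between inputs: 5.037e-03; correction applied: +0.0016791438.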